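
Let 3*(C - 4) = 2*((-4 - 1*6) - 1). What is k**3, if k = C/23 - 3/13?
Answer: -38272753/721734273 ≈ -0.053029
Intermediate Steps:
C = -10/3 (C = 4 + (2*((-4 - 1*6) - 1))/3 = 4 + (2*((-4 - 6) - 1))/3 = 4 + (2*(-10 - 1))/3 = 4 + (2*(-11))/3 = 4 + (1/3)*(-22) = 4 - 22/3 = -10/3 ≈ -3.3333)
k = -337/897 (k = -10/3/23 - 3/13 = -10/3*1/23 - 3*1/13 = -10/69 - 3/13 = -337/897 ≈ -0.37570)
k**3 = (-337/897)**3 = -38272753/721734273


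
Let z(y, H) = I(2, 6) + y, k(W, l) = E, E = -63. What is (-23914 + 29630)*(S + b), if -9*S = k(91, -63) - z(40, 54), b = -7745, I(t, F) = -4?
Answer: -44207544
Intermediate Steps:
k(W, l) = -63
z(y, H) = -4 + y
S = 11 (S = -(-63 - (-4 + 40))/9 = -(-63 - 1*36)/9 = -(-63 - 36)/9 = -⅑*(-99) = 11)
(-23914 + 29630)*(S + b) = (-23914 + 29630)*(11 - 7745) = 5716*(-7734) = -44207544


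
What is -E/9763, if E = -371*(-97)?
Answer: -35987/9763 ≈ -3.6861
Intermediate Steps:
E = 35987
-E/9763 = -1*35987/9763 = -35987*1/9763 = -35987/9763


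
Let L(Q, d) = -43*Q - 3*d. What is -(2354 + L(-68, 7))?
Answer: -5257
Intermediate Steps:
-(2354 + L(-68, 7)) = -(2354 + (-43*(-68) - 3*7)) = -(2354 + (2924 - 21)) = -(2354 + 2903) = -1*5257 = -5257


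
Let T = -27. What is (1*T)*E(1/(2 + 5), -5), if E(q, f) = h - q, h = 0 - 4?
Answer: 783/7 ≈ 111.86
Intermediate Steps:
h = -4
E(q, f) = -4 - q
(1*T)*E(1/(2 + 5), -5) = (1*(-27))*(-4 - 1/(2 + 5)) = -27*(-4 - 1/7) = -27*(-4 - 1*⅐) = -27*(-4 - ⅐) = -27*(-29/7) = 783/7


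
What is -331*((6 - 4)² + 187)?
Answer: -63221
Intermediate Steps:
-331*((6 - 4)² + 187) = -331*(2² + 187) = -331*(4 + 187) = -331*191 = -63221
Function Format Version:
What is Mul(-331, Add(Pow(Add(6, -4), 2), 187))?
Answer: -63221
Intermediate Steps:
Mul(-331, Add(Pow(Add(6, -4), 2), 187)) = Mul(-331, Add(Pow(2, 2), 187)) = Mul(-331, Add(4, 187)) = Mul(-331, 191) = -63221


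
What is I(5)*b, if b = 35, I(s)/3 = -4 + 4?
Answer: 0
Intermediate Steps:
I(s) = 0 (I(s) = 3*(-4 + 4) = 3*0 = 0)
I(5)*b = 0*35 = 0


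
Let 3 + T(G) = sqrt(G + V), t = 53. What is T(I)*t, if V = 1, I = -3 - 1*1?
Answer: -159 + 53*I*sqrt(3) ≈ -159.0 + 91.799*I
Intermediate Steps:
I = -4 (I = -3 - 1 = -4)
T(G) = -3 + sqrt(1 + G) (T(G) = -3 + sqrt(G + 1) = -3 + sqrt(1 + G))
T(I)*t = (-3 + sqrt(1 - 4))*53 = (-3 + sqrt(-3))*53 = (-3 + I*sqrt(3))*53 = -159 + 53*I*sqrt(3)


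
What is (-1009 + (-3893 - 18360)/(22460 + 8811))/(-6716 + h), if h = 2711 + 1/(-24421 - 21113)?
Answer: 1437722025528/5702694355841 ≈ 0.25211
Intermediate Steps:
h = 123442673/45534 (h = 2711 + 1/(-45534) = 2711 - 1/45534 = 123442673/45534 ≈ 2711.0)
(-1009 + (-3893 - 18360)/(22460 + 8811))/(-6716 + h) = (-1009 + (-3893 - 18360)/(22460 + 8811))/(-6716 + 123442673/45534) = (-1009 - 22253/31271)/(-182363671/45534) = (-1009 - 22253*1/31271)*(-45534/182363671) = (-1009 - 22253/31271)*(-45534/182363671) = -31574692/31271*(-45534/182363671) = 1437722025528/5702694355841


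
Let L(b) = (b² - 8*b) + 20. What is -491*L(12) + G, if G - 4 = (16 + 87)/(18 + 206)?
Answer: -7477913/224 ≈ -33384.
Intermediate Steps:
L(b) = 20 + b² - 8*b
G = 999/224 (G = 4 + (16 + 87)/(18 + 206) = 4 + 103/224 = 999/224 ≈ 4.4598)
-491*L(12) + G = -491*(20 + 12² - 8*12) + 999/224 = -491*(20 + 144 - 96) + 999/224 = -491*68 + 999/224 = -33388 + 999/224 = -7477913/224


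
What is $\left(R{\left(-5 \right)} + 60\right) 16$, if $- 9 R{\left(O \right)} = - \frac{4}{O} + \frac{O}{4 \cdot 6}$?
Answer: $\frac{129458}{135} \approx 958.95$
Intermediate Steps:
$R{\left(O \right)} = - \frac{O}{216} + \frac{4}{9 O}$ ($R{\left(O \right)} = - \frac{- \frac{4}{O} + \frac{O}{4 \cdot 6}}{9} = - \frac{- \frac{4}{O} + \frac{O}{24}}{9} = - \frac{O}{216} + \frac{4}{9 O}$)
$\left(R{\left(-5 \right)} + 60\right) 16 = \left(\frac{96 - \left(-5\right)^{2}}{216 \left(-5\right)} + 60\right) 16 = \left(\frac{1}{216} \left(- \frac{1}{5}\right) \left(96 - 25\right) + 60\right) 16 = \left(\frac{1}{216} \left(- \frac{1}{5}\right) 71 + 60\right) 16 = \left(- \frac{71}{1080} + 60\right) 16 = \frac{64729}{1080} \cdot 16 = \frac{129458}{135}$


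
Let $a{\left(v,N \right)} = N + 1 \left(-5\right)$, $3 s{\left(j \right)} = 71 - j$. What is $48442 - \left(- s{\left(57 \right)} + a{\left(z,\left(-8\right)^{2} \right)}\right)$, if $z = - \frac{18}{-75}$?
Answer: $\frac{145163}{3} \approx 48388.0$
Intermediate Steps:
$z = \frac{6}{25}$ ($z = \left(-18\right) \left(- \frac{1}{75}\right) = \frac{6}{25} \approx 0.24$)
$s{\left(j \right)} = \frac{71}{3} - \frac{j}{3}$ ($s{\left(j \right)} = \frac{71 - j}{3} = \frac{71}{3} - \frac{j}{3}$)
$a{\left(v,N \right)} = -5 + N$ ($a{\left(v,N \right)} = N - 5 = -5 + N$)
$48442 - \left(- s{\left(57 \right)} + a{\left(z,\left(-8\right)^{2} \right)}\right) = 48442 + \left(\left(\frac{71}{3} - 19\right) - \left(-5 + \left(-8\right)^{2}\right)\right) = 48442 + \left(\left(\frac{71}{3} - 19\right) - \left(-5 + 64\right)\right) = 48442 + \left(\frac{14}{3} - 59\right) = 48442 - \frac{163}{3} = \frac{145163}{3}$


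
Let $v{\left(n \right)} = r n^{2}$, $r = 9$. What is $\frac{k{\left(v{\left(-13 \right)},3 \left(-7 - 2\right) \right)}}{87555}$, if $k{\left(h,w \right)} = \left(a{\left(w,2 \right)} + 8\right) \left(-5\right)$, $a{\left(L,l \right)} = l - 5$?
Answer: $- \frac{5}{17511} \approx -0.00028553$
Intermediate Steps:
$a{\left(L,l \right)} = -5 + l$
$v{\left(n \right)} = 9 n^{2}$
$k{\left(h,w \right)} = -25$ ($k{\left(h,w \right)} = \left(\left(-5 + 2\right) + 8\right) \left(-5\right) = \left(-3 + 8\right) \left(-5\right) = 5 \left(-5\right) = -25$)
$\frac{k{\left(v{\left(-13 \right)},3 \left(-7 - 2\right) \right)}}{87555} = - \frac{25}{87555} = \left(-25\right) \frac{1}{87555} = - \frac{5}{17511}$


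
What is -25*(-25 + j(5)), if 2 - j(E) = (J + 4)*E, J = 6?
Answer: 1825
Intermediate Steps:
j(E) = 2 - 10*E (j(E) = 2 - (6 + 4)*E = 2 - 10*E)
-25*(-25 + j(5)) = -25*(-25 + (2 - 10*5)) = -25*(-25 + (2 - 50)) = -25*(-25 - 48) = -25*(-73) = 1825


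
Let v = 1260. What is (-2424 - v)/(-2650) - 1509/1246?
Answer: 295707/1650950 ≈ 0.17911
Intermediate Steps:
(-2424 - v)/(-2650) - 1509/1246 = (-2424 - 1*1260)/(-2650) - 1509/1246 = (-2424 - 1260)*(-1/2650) - 1509*1/1246 = -3684*(-1/2650) - 1509/1246 = 1842/1325 - 1509/1246 = 295707/1650950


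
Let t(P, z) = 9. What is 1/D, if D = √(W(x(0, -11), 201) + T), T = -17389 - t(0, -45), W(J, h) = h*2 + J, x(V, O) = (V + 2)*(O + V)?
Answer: -I*√17018/17018 ≈ -0.0076656*I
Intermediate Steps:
x(V, O) = (2 + V)*(O + V)
W(J, h) = J + 2*h (W(J, h) = 2*h + J = J + 2*h)
T = -17398 (T = -17389 - 1*9 = -17389 - 9 = -17398)
D = I*√17018 (D = √(((0² + 2*(-11) + 2*0 - 11*0) + 2*201) - 17398) = √(((0 - 22 + 0 + 0) + 402) - 17398) = √((-22 + 402) - 17398) = √(380 - 17398) = √(-17018) = I*√17018 ≈ 130.45*I)
1/D = 1/(I*√17018) = -I*√17018/17018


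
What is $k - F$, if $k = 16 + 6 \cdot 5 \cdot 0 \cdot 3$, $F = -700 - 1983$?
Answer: $2699$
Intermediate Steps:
$F = -2683$ ($F = -700 - 1983 = -2683$)
$k = 16$ ($k = 16 + 30 \cdot 0 \cdot 3 = 16 + 0 \cdot 3 = 16 + 0 = 16$)
$k - F = 16 - -2683 = 16 + 2683 = 2699$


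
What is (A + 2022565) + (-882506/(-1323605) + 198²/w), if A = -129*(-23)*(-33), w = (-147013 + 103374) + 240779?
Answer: 25110537993045353/13046774485 ≈ 1.9247e+6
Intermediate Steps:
w = 197140 (w = -43639 + 240779 = 197140)
A = -97911 (A = 2967*(-33) = -97911)
(A + 2022565) + (-882506/(-1323605) + 198²/w) = (-97911 + 2022565) + (-882506/(-1323605) + 198²/197140) = 1924654 + (-882506*(-1/1323605) + 39204*(1/197140)) = 1924654 + (882506/1323605 + 9801/49285) = 1924654 + 11293392163/13046774485 = 25110537993045353/13046774485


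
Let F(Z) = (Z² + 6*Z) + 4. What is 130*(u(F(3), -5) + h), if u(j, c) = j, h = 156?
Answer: 24310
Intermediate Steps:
F(Z) = 4 + Z² + 6*Z
130*(u(F(3), -5) + h) = 130*((4 + 3² + 6*3) + 156) = 130*((4 + 9 + 18) + 156) = 130*(31 + 156) = 130*187 = 24310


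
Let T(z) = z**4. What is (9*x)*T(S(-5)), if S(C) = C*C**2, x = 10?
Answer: 21972656250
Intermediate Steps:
S(C) = C**3
(9*x)*T(S(-5)) = (9*10)*((-5)**3)**4 = 90*(-125)**4 = 90*244140625 = 21972656250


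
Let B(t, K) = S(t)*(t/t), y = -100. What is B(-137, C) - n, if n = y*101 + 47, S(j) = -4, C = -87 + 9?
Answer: 10049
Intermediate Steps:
C = -78
B(t, K) = -4 (B(t, K) = -4*t/t = -4*1 = -4)
n = -10053 (n = -100*101 + 47 = -10100 + 47 = -10053)
B(-137, C) - n = -4 - 1*(-10053) = -4 + 10053 = 10049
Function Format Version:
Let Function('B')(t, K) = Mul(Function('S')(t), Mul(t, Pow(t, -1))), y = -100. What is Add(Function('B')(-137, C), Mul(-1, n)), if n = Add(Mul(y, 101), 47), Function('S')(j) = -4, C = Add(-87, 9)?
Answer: 10049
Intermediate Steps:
C = -78
Function('B')(t, K) = -4 (Function('B')(t, K) = Mul(-4, Mul(t, Pow(t, -1))) = Mul(-4, 1) = -4)
n = -10053 (n = Add(Mul(-100, 101), 47) = Add(-10100, 47) = -10053)
Add(Function('B')(-137, C), Mul(-1, n)) = Add(-4, Mul(-1, -10053)) = Add(-4, 10053) = 10049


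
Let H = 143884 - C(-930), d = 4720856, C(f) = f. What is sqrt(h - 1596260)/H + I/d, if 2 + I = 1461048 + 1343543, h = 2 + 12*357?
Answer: 2804589/4720856 + 9*I*sqrt(19654)/144814 ≈ 0.59408 + 0.0087128*I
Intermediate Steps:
h = 4286 (h = 2 + 4284 = 4286)
I = 2804589 (I = -2 + (1461048 + 1343543) = -2 + 2804591 = 2804589)
H = 144814 (H = 143884 - 1*(-930) = 143884 + 930 = 144814)
sqrt(h - 1596260)/H + I/d = sqrt(4286 - 1596260)/144814 + 2804589/4720856 = sqrt(-1591974)*(1/144814) + 2804589*(1/4720856) = (9*I*sqrt(19654))*(1/144814) + 2804589/4720856 = 9*I*sqrt(19654)/144814 + 2804589/4720856 = 2804589/4720856 + 9*I*sqrt(19654)/144814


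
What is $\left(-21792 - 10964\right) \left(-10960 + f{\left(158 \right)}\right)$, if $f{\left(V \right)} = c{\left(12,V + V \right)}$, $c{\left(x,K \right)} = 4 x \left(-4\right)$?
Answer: $365294912$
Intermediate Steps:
$c{\left(x,K \right)} = - 16 x$
$f{\left(V \right)} = -192$ ($f{\left(V \right)} = \left(-16\right) 12 = -192$)
$\left(-21792 - 10964\right) \left(-10960 + f{\left(158 \right)}\right) = \left(-21792 - 10964\right) \left(-10960 - 192\right) = \left(-32756\right) \left(-11152\right) = 365294912$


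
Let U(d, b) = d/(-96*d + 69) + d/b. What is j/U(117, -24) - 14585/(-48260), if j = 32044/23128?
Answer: 75563250209/4058096734692 ≈ 0.018620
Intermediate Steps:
U(d, b) = d/b + d/(69 - 96*d) (U(d, b) = d/(69 - 96*d) + d/b = d/b + d/(69 - 96*d))
j = 8011/5782 (j = 32044*(1/23128) = 8011/5782 ≈ 1.3855)
j/U(117, -24) - 14585/(-48260) = 8011/(5782*(((⅓)*117*(-69 - 1*(-24) + 96*117)/(-24*(-23 + 32*117))))) - 14585/(-48260) = 8011/(5782*(((⅓)*117*(-1/24)*(-69 + 24 + 11232)/(-23 + 3744)))) - 14585*(-1/48260) = 8011/(5782*(((⅓)*117*(-1/24)*11187/3721))) + 2917/9652 = 8011/(5782*(((⅓)*117*(-1/24)*(1/3721)*11187))) + 2917/9652 = 8011/(5782*(-145431/29768)) + 2917/9652 = (8011/5782)*(-29768/145431) + 2917/9652 = -119235724/420441021 + 2917/9652 = 75563250209/4058096734692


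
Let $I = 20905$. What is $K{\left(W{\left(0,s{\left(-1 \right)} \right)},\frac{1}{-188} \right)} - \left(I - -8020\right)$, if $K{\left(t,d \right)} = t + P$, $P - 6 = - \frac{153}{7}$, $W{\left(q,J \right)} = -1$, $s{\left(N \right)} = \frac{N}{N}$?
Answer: $- \frac{202593}{7} \approx -28942.0$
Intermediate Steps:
$s{\left(N \right)} = 1$
$P = - \frac{111}{7}$ ($P = 6 - \frac{153}{7} = - \frac{111}{7} \approx -15.857$)
$K{\left(t,d \right)} = - \frac{111}{7} + t$ ($K{\left(t,d \right)} = t - \frac{111}{7} = - \frac{111}{7} + t$)
$K{\left(W{\left(0,s{\left(-1 \right)} \right)},\frac{1}{-188} \right)} - \left(I - -8020\right) = \left(- \frac{111}{7} - 1\right) - \left(20905 - -8020\right) = - \frac{118}{7} - \left(20905 + 8020\right) = - \frac{118}{7} - 28925 = - \frac{202593}{7}$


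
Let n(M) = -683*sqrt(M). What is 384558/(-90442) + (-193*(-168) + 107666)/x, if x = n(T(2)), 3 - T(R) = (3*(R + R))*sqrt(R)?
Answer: -192279/45221 - 140090*sqrt(3)/(2049*sqrt(1 - 4*sqrt(2))) ≈ -4.252 + 54.876*I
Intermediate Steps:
T(R) = 3 - 6*R**(3/2) (T(R) = 3 - 3*(R + R)*sqrt(R) = 3 - 3*(2*R)*sqrt(R) = 3 - 6*R*sqrt(R) = 3 - 6*R**(3/2))
x = -683*sqrt(3 - 12*sqrt(2)) ≈ -2552.9*I
384558/(-90442) + (-193*(-168) + 107666)/x = 384558/(-90442) + (-193*(-168) + 107666)/((-683*sqrt(3 - 12*sqrt(2)))) = 384558*(-1/90442) + (32424 + 107666)*(-1/(683*sqrt(3 - 12*sqrt(2)))) = -192279/45221 + 140090*(-1/(683*sqrt(3 - 12*sqrt(2)))) = -192279/45221 - 140090/(683*sqrt(3 - 12*sqrt(2)))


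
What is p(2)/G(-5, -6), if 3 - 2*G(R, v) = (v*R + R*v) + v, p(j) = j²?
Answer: -8/51 ≈ -0.15686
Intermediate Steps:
G(R, v) = 3/2 - v/2 - R*v (G(R, v) = 3/2 - ((v*R + R*v) + v)/2 = 3/2 - ((R*v + R*v) + v)/2 = 3/2 - (2*R*v + v)/2 = 3/2 - (v + 2*R*v)/2 = 3/2 + (-v/2 - R*v) = 3/2 - v/2 - R*v)
p(2)/G(-5, -6) = 2²/(3/2 - ½*(-6) - 1*(-5)*(-6)) = 4/(3/2 + 3 - 30) = 4/(-51/2) = 4*(-2/51) = -8/51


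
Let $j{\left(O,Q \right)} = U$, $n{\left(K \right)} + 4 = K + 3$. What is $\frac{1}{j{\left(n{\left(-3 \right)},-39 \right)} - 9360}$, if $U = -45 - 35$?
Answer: $- \frac{1}{9440} \approx -0.00010593$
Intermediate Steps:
$U = -80$ ($U = -45 - 35 = -80$)
$n{\left(K \right)} = -1 + K$ ($n{\left(K \right)} = -4 + \left(K + 3\right) = -4 + \left(3 + K\right) = -1 + K$)
$j{\left(O,Q \right)} = -80$
$\frac{1}{j{\left(n{\left(-3 \right)},-39 \right)} - 9360} = \frac{1}{-80 - 9360} = \frac{1}{-9440} = - \frac{1}{9440}$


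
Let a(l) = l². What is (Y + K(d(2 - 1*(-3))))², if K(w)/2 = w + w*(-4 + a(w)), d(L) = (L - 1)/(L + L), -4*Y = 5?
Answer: 3101121/250000 ≈ 12.404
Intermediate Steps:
Y = -5/4 (Y = -¼*5 = -5/4 ≈ -1.2500)
d(L) = (-1 + L)/(2*L) (d(L) = (-1 + L)/((2*L)) = (-1 + L)*(1/(2*L)) = (-1 + L)/(2*L))
K(w) = 2*w + 2*w*(-4 + w²) (K(w) = 2*(w + w*(-4 + w²)) = 2*w + 2*w*(-4 + w²))
(Y + K(d(2 - 1*(-3))))² = (-5/4 + 2*((-1 + (2 - 1*(-3)))/(2*(2 - 1*(-3))))*(-3 + ((-1 + (2 - 1*(-3)))/(2*(2 - 1*(-3))))²))² = (-5/4 + 2*((-1 + (2 + 3))/(2*(2 + 3)))*(-3 + ((-1 + (2 + 3))/(2*(2 + 3)))²))² = (-5/4 + 2*((½)*(-1 + 5)/5)*(-3 + ((½)*(-1 + 5)/5)²))² = (-5/4 + 2*((½)*(⅕)*4)*(-3 + ((½)*(⅕)*4)²))² = (-5/4 + 2*(⅖)*(-3 + (⅖)²))² = (-5/4 + 2*(⅖)*(-3 + 4/25))² = (-5/4 + 2*(⅖)*(-71/25))² = (-5/4 - 284/125)² = (-1761/500)² = 3101121/250000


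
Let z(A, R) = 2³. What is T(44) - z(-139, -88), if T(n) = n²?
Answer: 1928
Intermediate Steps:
z(A, R) = 8
T(44) - z(-139, -88) = 44² - 1*8 = 1936 - 8 = 1928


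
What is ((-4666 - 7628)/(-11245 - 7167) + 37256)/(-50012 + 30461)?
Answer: -342984883/179986506 ≈ -1.9056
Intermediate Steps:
((-4666 - 7628)/(-11245 - 7167) + 37256)/(-50012 + 30461) = (-12294/(-18412) + 37256)/(-19551) = (-12294*(-1/18412) + 37256)*(-1/19551) = (6147/9206 + 37256)*(-1/19551) = (342984883/9206)*(-1/19551) = -342984883/179986506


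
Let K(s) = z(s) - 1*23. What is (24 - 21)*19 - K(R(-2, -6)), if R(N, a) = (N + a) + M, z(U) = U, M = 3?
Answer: 85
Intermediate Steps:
R(N, a) = 3 + N + a (R(N, a) = (N + a) + 3 = 3 + N + a)
K(s) = -23 + s (K(s) = s - 1*23 = s - 23 = -23 + s)
(24 - 21)*19 - K(R(-2, -6)) = (24 - 21)*19 - (-23 + (3 - 2 - 6)) = 3*19 - (-23 - 5) = 57 - 1*(-28) = 57 + 28 = 85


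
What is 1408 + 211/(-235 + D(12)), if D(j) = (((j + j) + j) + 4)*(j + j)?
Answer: 1021011/725 ≈ 1408.3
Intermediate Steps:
D(j) = 2*j*(4 + 3*j) (D(j) = ((2*j + j) + 4)*(2*j) = (3*j + 4)*(2*j) = (4 + 3*j)*(2*j) = 2*j*(4 + 3*j))
1408 + 211/(-235 + D(12)) = 1408 + 211/(-235 + 2*12*(4 + 3*12)) = 1408 + 211/(-235 + 2*12*(4 + 36)) = 1408 + 211/(-235 + 2*12*40) = 1408 + 211/(-235 + 960) = 1408 + 211/725 = 1021011/725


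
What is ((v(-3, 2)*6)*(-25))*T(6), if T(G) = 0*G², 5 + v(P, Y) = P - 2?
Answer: 0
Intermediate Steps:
v(P, Y) = -7 + P (v(P, Y) = -5 + (P - 2) = -5 + (-2 + P) = -7 + P)
T(G) = 0
((v(-3, 2)*6)*(-25))*T(6) = (((-7 - 3)*6)*(-25))*0 = (-10*6*(-25))*0 = -60*(-25)*0 = 1500*0 = 0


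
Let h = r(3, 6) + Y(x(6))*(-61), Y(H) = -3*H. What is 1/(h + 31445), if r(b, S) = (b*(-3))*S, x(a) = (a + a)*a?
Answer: 1/44567 ≈ 2.2438e-5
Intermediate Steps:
x(a) = 2*a**2 (x(a) = (2*a)*a = 2*a**2)
r(b, S) = -3*S*b (r(b, S) = (-3*b)*S = -3*S*b)
h = 13122 (h = -3*6*3 - 6*6**2*(-61) = -54 - 6*36*(-61) = -54 - 3*72*(-61) = -54 - 216*(-61) = -54 + 13176 = 13122)
1/(h + 31445) = 1/(13122 + 31445) = 1/44567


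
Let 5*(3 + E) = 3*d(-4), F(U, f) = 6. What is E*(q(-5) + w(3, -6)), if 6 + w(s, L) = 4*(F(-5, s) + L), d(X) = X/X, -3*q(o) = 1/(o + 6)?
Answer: 76/5 ≈ 15.200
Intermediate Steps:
q(o) = -1/(3*(6 + o)) (q(o) = -1/(3*(o + 6)) = -1/(3*(6 + o)))
d(X) = 1
w(s, L) = 18 + 4*L (w(s, L) = -6 + 4*(6 + L) = -6 + (24 + 4*L) = 18 + 4*L)
E = -12/5 (E = -3 + (3*1)/5 = -3 + (1/5)*3 = -3 + 3/5 = -12/5 ≈ -2.4000)
E*(q(-5) + w(3, -6)) = -12*(-1/(18 + 3*(-5)) + (18 + 4*(-6)))/5 = -12*(-1/(18 - 15) + (18 - 24))/5 = -12*(-1/3 - 6)/5 = -12/5*(-19/3) = 76/5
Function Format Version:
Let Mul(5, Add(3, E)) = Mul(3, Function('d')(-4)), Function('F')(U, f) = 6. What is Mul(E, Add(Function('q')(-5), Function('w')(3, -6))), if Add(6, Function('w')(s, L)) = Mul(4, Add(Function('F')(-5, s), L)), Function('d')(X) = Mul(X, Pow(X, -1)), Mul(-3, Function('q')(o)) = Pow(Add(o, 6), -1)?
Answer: Rational(76, 5) ≈ 15.200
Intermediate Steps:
Function('q')(o) = Mul(Rational(-1, 3), Pow(Add(6, o), -1)) (Function('q')(o) = Mul(Rational(-1, 3), Pow(Add(o, 6), -1)) = Mul(Rational(-1, 3), Pow(Add(6, o), -1)))
Function('d')(X) = 1
Function('w')(s, L) = Add(18, Mul(4, L)) (Function('w')(s, L) = Add(-6, Mul(4, Add(6, L))) = Add(-6, Add(24, Mul(4, L))) = Add(18, Mul(4, L)))
E = Rational(-12, 5) (E = Add(-3, Mul(Rational(1, 5), Mul(3, 1))) = Add(-3, Mul(Rational(1, 5), 3)) = Add(-3, Rational(3, 5)) = Rational(-12, 5) ≈ -2.4000)
Mul(E, Add(Function('q')(-5), Function('w')(3, -6))) = Mul(Rational(-12, 5), Add(Mul(-1, Pow(Add(18, Mul(3, -5)), -1)), Add(18, Mul(4, -6)))) = Mul(Rational(-12, 5), Add(Mul(-1, Pow(Add(18, -15), -1)), Add(18, -24))) = Mul(Rational(-12, 5), Add(Mul(-1, Pow(3, -1)), -6)) = Mul(Rational(-12, 5), Add(Mul(-1, Rational(1, 3)), -6)) = Mul(Rational(-12, 5), Add(Rational(-1, 3), -6)) = Mul(Rational(-12, 5), Rational(-19, 3)) = Rational(76, 5)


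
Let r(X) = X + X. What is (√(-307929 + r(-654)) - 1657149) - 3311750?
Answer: -4968899 + I*√309237 ≈ -4.9689e+6 + 556.09*I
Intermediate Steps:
r(X) = 2*X
(√(-307929 + r(-654)) - 1657149) - 3311750 = (√(-307929 + 2*(-654)) - 1657149) - 3311750 = (√(-307929 - 1308) - 1657149) - 3311750 = (√(-309237) - 1657149) - 3311750 = (I*√309237 - 1657149) - 3311750 = (-1657149 + I*√309237) - 3311750 = -4968899 + I*√309237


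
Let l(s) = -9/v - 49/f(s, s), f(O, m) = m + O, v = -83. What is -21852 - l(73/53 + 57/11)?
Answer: -13868997739/634784 ≈ -21848.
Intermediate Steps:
f(O, m) = O + m
l(s) = 9/83 - 49/(2*s) (l(s) = -9/(-83) - 49/(s + s) = -9*(-1/83) - 49*1/(2*s) = 9/83 - 49/(2*s))
-21852 - l(73/53 + 57/11) = -21852 - (-4067 + 18*(73/53 + 57/11))/(166*(73/53 + 57/11)) = -21852 - (-4067 + 18*(3824/583))/(166*3824/583) = -21852 - 583*(-4067 + 68832/583)/(166*3824) = -21852 - 583*(-2302229)/(166*3824*583) = -21852 - 1*(-2302229/634784) = -21852 + 2302229/634784 = -13868997739/634784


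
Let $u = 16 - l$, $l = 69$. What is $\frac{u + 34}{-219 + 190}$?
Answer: $\frac{19}{29} \approx 0.65517$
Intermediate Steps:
$u = -53$ ($u = 16 - 69 = -53$)
$\frac{u + 34}{-219 + 190} = \frac{-53 + 34}{-219 + 190} = - \frac{19}{-29} = \left(-19\right) \left(- \frac{1}{29}\right) = \frac{19}{29}$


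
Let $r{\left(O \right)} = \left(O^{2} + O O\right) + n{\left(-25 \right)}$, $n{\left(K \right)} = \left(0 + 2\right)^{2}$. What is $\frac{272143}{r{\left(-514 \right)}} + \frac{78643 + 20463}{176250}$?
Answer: $\frac{5574023207}{5173877500} \approx 1.0773$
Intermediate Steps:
$n{\left(K \right)} = 4$ ($n{\left(K \right)} = 2^{2} = 4$)
$r{\left(O \right)} = 4 + 2 O^{2}$ ($r{\left(O \right)} = \left(O^{2} + O O\right) + 4 = \left(O^{2} + O^{2}\right) + 4 = 2 O^{2} + 4 = 4 + 2 O^{2}$)
$\frac{272143}{r{\left(-514 \right)}} + \frac{78643 + 20463}{176250} = \frac{272143}{4 + 2 \left(-514\right)^{2}} + \frac{78643 + 20463}{176250} = \frac{272143}{4 + 2 \cdot 264196} + 99106 \cdot \frac{1}{176250} = \frac{272143}{4 + 528392} + \frac{49553}{88125} = \frac{272143}{528396} + \frac{49553}{88125} = \frac{5574023207}{5173877500}$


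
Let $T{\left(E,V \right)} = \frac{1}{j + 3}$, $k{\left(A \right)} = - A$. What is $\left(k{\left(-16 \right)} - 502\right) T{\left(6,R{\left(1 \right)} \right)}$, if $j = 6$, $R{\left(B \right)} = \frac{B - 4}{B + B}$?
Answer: $-54$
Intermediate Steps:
$R{\left(B \right)} = \frac{-4 + B}{2 B}$
$T{\left(E,V \right)} = \frac{1}{9}$ ($T{\left(E,V \right)} = \frac{1}{6 + 3} = \frac{1}{9}$)
$\left(k{\left(-16 \right)} - 502\right) T{\left(6,R{\left(1 \right)} \right)} = \left(\left(-1\right) \left(-16\right) - 502\right) \frac{1}{9} = \left(16 - 502\right) \frac{1}{9} = \left(-486\right) \frac{1}{9} = -54$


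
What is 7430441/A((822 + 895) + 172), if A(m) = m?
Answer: 7430441/1889 ≈ 3933.5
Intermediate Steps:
7430441/A((822 + 895) + 172) = 7430441/((822 + 895) + 172) = 7430441/(1717 + 172) = 7430441/1889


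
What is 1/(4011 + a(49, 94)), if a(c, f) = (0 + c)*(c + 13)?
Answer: 1/7049 ≈ 0.00014186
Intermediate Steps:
a(c, f) = c*(13 + c)
1/(4011 + a(49, 94)) = 1/(4011 + 49*(13 + 49)) = 1/(4011 + 49*62) = 1/(4011 + 3038) = 1/7049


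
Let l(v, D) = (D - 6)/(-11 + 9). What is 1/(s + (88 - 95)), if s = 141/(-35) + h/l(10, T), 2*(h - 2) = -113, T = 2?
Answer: -140/5359 ≈ -0.026124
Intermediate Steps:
h = -109/2 (h = 2 + (1/2)*(-113) = 2 - 113/2 = -109/2 ≈ -54.500)
l(v, D) = 3 - D/2 (l(v, D) = (-6 + D)/(-2) = (-6 + D)*(-1/2) = 3 - D/2)
s = -4379/140 (s = 141/(-35) - 109/(2*(3 - 1/2*2)) = 141*(-1/35) - 109/(2*(3 - 1)) = -141/35 - 109/2/2 = -141/35 - 109/2*1/2 = -141/35 - 109/4 = -4379/140 ≈ -31.279)
1/(s + (88 - 95)) = 1/(-4379/140 + (88 - 95)) = 1/(-4379/140 - 7) = 1/(-5359/140) = -140/5359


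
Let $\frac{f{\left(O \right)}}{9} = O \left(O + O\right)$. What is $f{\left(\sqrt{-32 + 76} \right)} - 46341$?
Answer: $-45549$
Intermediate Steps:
$f{\left(O \right)} = 18 O^{2}$ ($f{\left(O \right)} = 9 O \left(O + O\right) = 9 O 2 O = 9 \cdot 2 O^{2} = 18 O^{2}$)
$f{\left(\sqrt{-32 + 76} \right)} - 46341 = 18 \left(\sqrt{-32 + 76}\right)^{2} - 46341 = 18 \left(\sqrt{44}\right)^{2} - 46341 = 18 \left(2 \sqrt{11}\right)^{2} - 46341 = 18 \cdot 44 - 46341 = 792 - 46341 = -45549$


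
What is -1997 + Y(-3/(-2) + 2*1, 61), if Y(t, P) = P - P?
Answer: -1997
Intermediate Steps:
Y(t, P) = 0
-1997 + Y(-3/(-2) + 2*1, 61) = -1997 + 0 = -1997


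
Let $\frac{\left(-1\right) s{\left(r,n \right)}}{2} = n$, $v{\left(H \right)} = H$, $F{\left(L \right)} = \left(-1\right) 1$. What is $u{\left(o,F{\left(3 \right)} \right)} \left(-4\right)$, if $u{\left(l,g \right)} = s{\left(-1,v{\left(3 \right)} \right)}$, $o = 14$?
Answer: $24$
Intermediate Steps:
$F{\left(L \right)} = -1$
$s{\left(r,n \right)} = - 2 n$
$u{\left(l,g \right)} = -6$ ($u{\left(l,g \right)} = \left(-2\right) 3 = -6$)
$u{\left(o,F{\left(3 \right)} \right)} \left(-4\right) = \left(-6\right) \left(-4\right) = 24$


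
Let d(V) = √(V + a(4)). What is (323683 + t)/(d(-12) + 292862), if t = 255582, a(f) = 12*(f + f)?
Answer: 16964470643/8576815096 - 115853*√21/8576815096 ≈ 1.9779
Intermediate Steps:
a(f) = 24*f (a(f) = 12*(2*f) = 24*f)
d(V) = √(96 + V) (d(V) = √(V + 24*4) = √(V + 96) = √(96 + V))
(323683 + t)/(d(-12) + 292862) = (323683 + 255582)/(√(96 - 12) + 292862) = 579265/(√84 + 292862) = 579265/(2*√21 + 292862) = 579265/(292862 + 2*√21)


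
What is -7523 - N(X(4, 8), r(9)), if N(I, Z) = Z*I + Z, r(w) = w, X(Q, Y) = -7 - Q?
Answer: -7433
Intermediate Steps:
N(I, Z) = Z + I*Z (N(I, Z) = I*Z + Z = Z + I*Z)
-7523 - N(X(4, 8), r(9)) = -7523 - 9*(1 + (-7 - 1*4)) = -7523 - 9*(1 + (-7 - 4)) = -7523 - 9*(1 - 11) = -7523 - 9*(-10) = -7523 - 1*(-90) = -7523 + 90 = -7433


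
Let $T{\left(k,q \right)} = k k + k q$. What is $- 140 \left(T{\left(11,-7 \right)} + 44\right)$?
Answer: $-12320$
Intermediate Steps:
$T{\left(k,q \right)} = k^{2} + k q$
$- 140 \left(T{\left(11,-7 \right)} + 44\right) = - 140 \left(11 \left(11 - 7\right) + 44\right) = - 140 \left(11 \cdot 4 + 44\right) = - 140 \left(44 + 44\right) = \left(-140\right) 88 = -12320$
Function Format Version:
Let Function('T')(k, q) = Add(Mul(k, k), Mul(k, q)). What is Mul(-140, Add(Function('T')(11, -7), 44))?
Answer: -12320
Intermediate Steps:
Function('T')(k, q) = Add(Pow(k, 2), Mul(k, q))
Mul(-140, Add(Function('T')(11, -7), 44)) = Mul(-140, Add(Mul(11, Add(11, -7)), 44)) = Mul(-140, Add(Mul(11, 4), 44)) = Mul(-140, Add(44, 44)) = Mul(-140, 88) = -12320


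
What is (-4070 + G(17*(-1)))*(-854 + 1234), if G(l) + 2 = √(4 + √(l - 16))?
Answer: -1547360 + 380*√(4 + I*√33) ≈ -1.5465e+6 + 465.4*I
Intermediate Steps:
G(l) = -2 + √(4 + √(-16 + l)) (G(l) = -2 + √(4 + √(l - 16)) = -2 + √(4 + √(-16 + l)))
(-4070 + G(17*(-1)))*(-854 + 1234) = (-4070 + (-2 + √(4 + √(-16 + 17*(-1)))))*(-854 + 1234) = (-4070 + (-2 + √(4 + √(-16 - 17))))*380 = (-4070 + (-2 + √(4 + √(-33))))*380 = (-4070 + (-2 + √(4 + I*√33)))*380 = (-4072 + √(4 + I*√33))*380 = -1547360 + 380*√(4 + I*√33)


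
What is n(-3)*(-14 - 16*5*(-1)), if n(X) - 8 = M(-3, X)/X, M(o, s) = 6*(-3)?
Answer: 924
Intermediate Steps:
M(o, s) = -18
n(X) = 8 - 18/X
n(-3)*(-14 - 16*5*(-1)) = (8 - 18/(-3))*(-14 - 16*5*(-1)) = (8 - 18*(-⅓))*(-14 - 80*(-1)) = (8 + 6)*(-14 + 80) = 14*66 = 924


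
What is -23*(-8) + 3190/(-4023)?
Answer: 737042/4023 ≈ 183.21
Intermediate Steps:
-23*(-8) + 3190/(-4023) = 184 + 3190*(-1/4023) = 184 - 3190/4023 = 737042/4023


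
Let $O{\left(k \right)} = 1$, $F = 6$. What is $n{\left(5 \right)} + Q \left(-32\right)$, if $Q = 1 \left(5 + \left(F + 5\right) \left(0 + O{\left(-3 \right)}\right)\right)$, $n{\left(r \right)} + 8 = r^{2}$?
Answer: $-495$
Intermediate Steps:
$n{\left(r \right)} = -8 + r^{2}$
$Q = 16$ ($Q = 1 \left(5 + \left(6 + 5\right) \left(0 + 1\right)\right) = 1 \left(5 + 11 \cdot 1\right) = 1 \left(5 + 11\right) = 1 \cdot 16 = 16$)
$n{\left(5 \right)} + Q \left(-32\right) = \left(-8 + 5^{2}\right) + 16 \left(-32\right) = \left(-8 + 25\right) - 512 = 17 - 512 = -495$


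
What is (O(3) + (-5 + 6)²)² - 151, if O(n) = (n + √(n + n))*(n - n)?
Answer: -150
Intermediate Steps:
O(n) = 0 (O(n) = (n + √(2*n))*0 = (n + √2*√n)*0 = 0)
(O(3) + (-5 + 6)²)² - 151 = (0 + (-5 + 6)²)² - 151 = (0 + 1²)² - 151 = (0 + 1)² - 151 = 1² - 151 = 1 - 151 = -150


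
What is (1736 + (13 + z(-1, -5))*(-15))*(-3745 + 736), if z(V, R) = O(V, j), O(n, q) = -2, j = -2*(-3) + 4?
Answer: -4727139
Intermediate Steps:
j = 10 (j = 6 + 4 = 10)
z(V, R) = -2
(1736 + (13 + z(-1, -5))*(-15))*(-3745 + 736) = (1736 + (13 - 2)*(-15))*(-3745 + 736) = (1736 + 11*(-15))*(-3009) = (1736 - 165)*(-3009) = 1571*(-3009) = -4727139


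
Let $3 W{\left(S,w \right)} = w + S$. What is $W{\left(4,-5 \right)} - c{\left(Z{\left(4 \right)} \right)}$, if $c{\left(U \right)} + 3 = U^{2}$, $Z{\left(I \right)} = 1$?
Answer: $\frac{5}{3} \approx 1.6667$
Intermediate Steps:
$W{\left(S,w \right)} = \frac{S}{3} + \frac{w}{3}$ ($W{\left(S,w \right)} = \frac{w + S}{3} = \frac{S + w}{3} = \frac{S}{3} + \frac{w}{3}$)
$c{\left(U \right)} = -3 + U^{2}$
$W{\left(4,-5 \right)} - c{\left(Z{\left(4 \right)} \right)} = \left(\frac{1}{3} \cdot 4 + \frac{1}{3} \left(-5\right)\right) - \left(-3 + 1^{2}\right) = \left(\frac{4}{3} - \frac{5}{3}\right) - \left(-3 + 1\right) = - \frac{1}{3} - -2 = - \frac{1}{3} + 2 = \frac{5}{3}$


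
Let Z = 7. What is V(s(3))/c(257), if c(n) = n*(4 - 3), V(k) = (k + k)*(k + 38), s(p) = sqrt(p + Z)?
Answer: 20/257 + 76*sqrt(10)/257 ≈ 1.0130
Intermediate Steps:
s(p) = sqrt(7 + p) (s(p) = sqrt(p + 7) = sqrt(7 + p))
V(k) = 2*k*(38 + k) (V(k) = (2*k)*(38 + k) = 2*k*(38 + k))
c(n) = n (c(n) = n*1 = n)
V(s(3))/c(257) = (2*sqrt(7 + 3)*(38 + sqrt(7 + 3)))/257 = (2*sqrt(10)*(38 + sqrt(10)))*(1/257) = 2*sqrt(10)*(38 + sqrt(10))/257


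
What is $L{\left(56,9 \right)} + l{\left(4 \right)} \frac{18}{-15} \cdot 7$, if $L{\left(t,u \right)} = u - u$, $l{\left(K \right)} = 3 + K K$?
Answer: $- \frac{798}{5} \approx -159.6$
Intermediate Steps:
$l{\left(K \right)} = 3 + K^{2}$
$L{\left(t,u \right)} = 0$
$L{\left(56,9 \right)} + l{\left(4 \right)} \frac{18}{-15} \cdot 7 = 0 + \left(3 + 4^{2}\right) \frac{18}{-15} \cdot 7 = 0 + \left(3 + 16\right) 18 \left(- \frac{1}{15}\right) 7 = 0 + 19 \left(- \frac{6}{5}\right) 7 = 0 - \frac{798}{5} = - \frac{798}{5}$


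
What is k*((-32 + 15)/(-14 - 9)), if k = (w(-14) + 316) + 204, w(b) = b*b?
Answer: 12172/23 ≈ 529.22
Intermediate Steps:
w(b) = b²
k = 716 (k = ((-14)² + 316) + 204 = (196 + 316) + 204 = 512 + 204 = 716)
k*((-32 + 15)/(-14 - 9)) = 716*((-32 + 15)/(-14 - 9)) = 716*(-17/(-23)) = 716*(-17*(-1/23)) = 716*(17/23) = 12172/23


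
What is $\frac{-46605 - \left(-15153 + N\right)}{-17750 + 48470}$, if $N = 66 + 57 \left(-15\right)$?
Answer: $- \frac{10221}{10240} \approx -0.99814$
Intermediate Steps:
$N = -789$ ($N = 66 - 855 = -789$)
$\frac{-46605 - \left(-15153 + N\right)}{-17750 + 48470} = \frac{-46605 + \left(15153 - -789\right)}{-17750 + 48470} = \frac{-46605 + \left(15153 + 789\right)}{30720} = \left(-46605 + 15942\right) \frac{1}{30720} = \left(-30663\right) \frac{1}{30720} = - \frac{10221}{10240}$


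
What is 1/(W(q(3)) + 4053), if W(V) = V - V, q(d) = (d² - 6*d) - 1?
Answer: 1/4053 ≈ 0.00024673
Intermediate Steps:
q(d) = -1 + d² - 6*d
W(V) = 0
1/(W(q(3)) + 4053) = 1/(0 + 4053) = 1/4053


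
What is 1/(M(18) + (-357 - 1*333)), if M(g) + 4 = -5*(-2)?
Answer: -1/684 ≈ -0.0014620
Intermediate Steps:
M(g) = 6 (M(g) = -4 - 5*(-2) = -4 + 10 = 6)
1/(M(18) + (-357 - 1*333)) = 1/(6 + (-357 - 1*333)) = 1/(6 + (-357 - 333)) = 1/(6 - 690) = 1/(-684) = -1/684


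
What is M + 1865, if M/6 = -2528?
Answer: -13303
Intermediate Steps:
M = -15168 (M = 6*(-2528) = -15168)
M + 1865 = -15168 + 1865 = -13303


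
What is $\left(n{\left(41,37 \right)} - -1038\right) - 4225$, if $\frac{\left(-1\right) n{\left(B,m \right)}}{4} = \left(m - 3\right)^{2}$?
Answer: $-7811$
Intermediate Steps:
$n{\left(B,m \right)} = - 4 \left(-3 + m\right)^{2}$ ($n{\left(B,m \right)} = - 4 \left(m - 3\right)^{2} = - 4 \left(-3 + m\right)^{2}$)
$\left(n{\left(41,37 \right)} - -1038\right) - 4225 = \left(- 4 \left(-3 + 37\right)^{2} - -1038\right) - 4225 = \left(- 4 \cdot 34^{2} + 1038\right) - 4225 = \left(\left(-4\right) 1156 + 1038\right) - 4225 = \left(-4624 + 1038\right) - 4225 = -3586 - 4225 = -7811$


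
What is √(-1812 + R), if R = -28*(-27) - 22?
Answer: 7*I*√22 ≈ 32.833*I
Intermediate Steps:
R = 734 (R = 756 - 22 = 734)
√(-1812 + R) = √(-1812 + 734) = √(-1078) = 7*I*√22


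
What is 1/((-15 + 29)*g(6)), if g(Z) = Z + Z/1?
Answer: 1/168 ≈ 0.0059524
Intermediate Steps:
g(Z) = 2*Z (g(Z) = Z + Z*1 = Z + Z = 2*Z)
1/((-15 + 29)*g(6)) = 1/((-15 + 29)*(2*6)) = 1/(14*12) = 1/168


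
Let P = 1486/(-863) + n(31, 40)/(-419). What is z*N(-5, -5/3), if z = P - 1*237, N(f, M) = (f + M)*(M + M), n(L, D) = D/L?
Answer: -535197866600/100885563 ≈ -5305.0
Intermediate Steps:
P = -19336174/11209507 (P = 1486/(-863) + (40/31)/(-419) = 1486*(-1/863) + (40*(1/31))*(-1/419) = -1486/863 + (40/31)*(-1/419) = -1486/863 - 40/12989 = -19336174/11209507 ≈ -1.7250)
N(f, M) = 2*M*(M + f) (N(f, M) = (M + f)*(2*M) = 2*M*(M + f))
z = -2675989333/11209507 (z = -19336174/11209507 - 1*237 = -19336174/11209507 - 237 = -2675989333/11209507 ≈ -238.73)
z*N(-5, -5/3) = -5351978666*(-5/3)*(-5/3 - 5)/11209507 = -5351978666*(-5*1/3)*(-5*1/3 - 5)/11209507 = -5351978666*(-5)*(-5/3 - 5)/(11209507*3) = -5351978666*(-5)*(-20)/(11209507*3*3) = -2675989333/11209507*200/9 = -535197866600/100885563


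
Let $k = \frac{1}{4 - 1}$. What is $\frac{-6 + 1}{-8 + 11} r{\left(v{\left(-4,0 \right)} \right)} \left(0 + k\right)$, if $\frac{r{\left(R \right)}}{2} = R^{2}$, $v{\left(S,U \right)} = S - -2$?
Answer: $- \frac{40}{9} \approx -4.4444$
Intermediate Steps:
$v{\left(S,U \right)} = 2 + S$ ($v{\left(S,U \right)} = S + 2 = 2 + S$)
$k = \frac{1}{3} \approx 0.33333$
$r{\left(R \right)} = 2 R^{2}$
$\frac{-6 + 1}{-8 + 11} r{\left(v{\left(-4,0 \right)} \right)} \left(0 + k\right) = \frac{-6 + 1}{-8 + 11} \cdot 2 \left(2 - 4\right)^{2} \left(0 + \frac{1}{3}\right) = - \frac{5}{3} \cdot 2 \left(-2\right)^{2} \cdot \frac{1}{3} = \left(-5\right) \frac{1}{3} \cdot 2 \cdot 4 \cdot \frac{1}{3} = - \frac{5 \cdot 8 \cdot \frac{1}{3}}{3} = \left(- \frac{5}{3}\right) \frac{8}{3} = - \frac{40}{9}$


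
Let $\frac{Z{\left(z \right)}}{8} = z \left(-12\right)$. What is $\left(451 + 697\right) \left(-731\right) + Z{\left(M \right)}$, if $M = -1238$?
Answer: $-720340$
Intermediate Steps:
$Z{\left(z \right)} = - 96 z$ ($Z{\left(z \right)} = 8 z \left(-12\right) = 8 \left(- 12 z\right) = - 96 z$)
$\left(451 + 697\right) \left(-731\right) + Z{\left(M \right)} = \left(451 + 697\right) \left(-731\right) - -118848 = 1148 \left(-731\right) + 118848 = -839188 + 118848 = -720340$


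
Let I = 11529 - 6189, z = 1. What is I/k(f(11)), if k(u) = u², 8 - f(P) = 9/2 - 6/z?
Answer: 21360/361 ≈ 59.169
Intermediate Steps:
I = 5340
f(P) = 19/2 (f(P) = 8 - (9/2 - 6/1) = 8 - (9*(½) - 6*1) = 8 - (9/2 - 6) = 8 - 1*(-3/2) = 8 + 3/2 = 19/2)
I/k(f(11)) = 5340/((19/2)²) = 5340/(361/4) = 5340*(4/361) = 21360/361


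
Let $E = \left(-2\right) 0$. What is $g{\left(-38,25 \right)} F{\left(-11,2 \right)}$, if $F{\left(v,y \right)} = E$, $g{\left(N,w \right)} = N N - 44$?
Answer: $0$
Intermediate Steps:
$g{\left(N,w \right)} = -44 + N^{2}$ ($g{\left(N,w \right)} = N^{2} - 44 = -44 + N^{2}$)
$E = 0$
$F{\left(v,y \right)} = 0$
$g{\left(-38,25 \right)} F{\left(-11,2 \right)} = \left(-44 + \left(-38\right)^{2}\right) 0 = \left(-44 + 1444\right) 0 = 1400 \cdot 0 = 0$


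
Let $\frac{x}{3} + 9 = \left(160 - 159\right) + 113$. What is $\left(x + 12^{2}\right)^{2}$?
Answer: $210681$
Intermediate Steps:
$x = 315$ ($x = -27 + 3 \left(\left(160 - 159\right) + 113\right) = -27 + 3 \left(1 + 113\right) = -27 + 3 \cdot 114 = -27 + 342 = 315$)
$\left(x + 12^{2}\right)^{2} = \left(315 + 12^{2}\right)^{2} = \left(315 + 144\right)^{2} = 459^{2} = 210681$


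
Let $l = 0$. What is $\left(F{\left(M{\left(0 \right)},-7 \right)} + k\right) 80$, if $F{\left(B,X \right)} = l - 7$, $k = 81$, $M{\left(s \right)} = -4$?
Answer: $5920$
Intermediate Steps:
$F{\left(B,X \right)} = -7$ ($F{\left(B,X \right)} = 0 - 7 = -7$)
$\left(F{\left(M{\left(0 \right)},-7 \right)} + k\right) 80 = \left(-7 + 81\right) 80 = 74 \cdot 80 = 5920$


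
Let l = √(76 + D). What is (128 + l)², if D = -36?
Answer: 16424 + 512*√10 ≈ 18043.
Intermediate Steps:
l = 2*√10 (l = √(76 - 36) = √40 = 2*√10 ≈ 6.3246)
(128 + l)² = (128 + 2*√10)²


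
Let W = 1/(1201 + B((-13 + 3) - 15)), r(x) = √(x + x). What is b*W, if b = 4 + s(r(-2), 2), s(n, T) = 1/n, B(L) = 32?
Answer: 4/1233 - I/2466 ≈ 0.0032441 - 0.00040552*I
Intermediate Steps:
r(x) = √2*√x (r(x) = √(2*x) = √2*√x)
W = 1/1233 (W = 1/(1201 + 32) = 1/1233 ≈ 0.00081103)
b = 4 - I/2 (b = 4 + 1/(√2*√(-2)) = 4 + 1/(√2*(I*√2)) = 4 + 1/(2*I) = 4 - I/2 ≈ 4.0 - 0.5*I)
b*W = (4 - I/2)*(1/1233) = 4/1233 - I/2466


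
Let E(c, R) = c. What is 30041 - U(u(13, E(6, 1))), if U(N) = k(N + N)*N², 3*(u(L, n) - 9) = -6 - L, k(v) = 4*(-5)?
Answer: 271649/9 ≈ 30183.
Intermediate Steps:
k(v) = -20
u(L, n) = 7 - L/3 (u(L, n) = 9 + (-6 - L)/3 = 9 + (-2 - L/3) = 7 - L/3)
U(N) = -20*N²
30041 - U(u(13, E(6, 1))) = 30041 - (-20)*(7 - ⅓*13)² = 30041 - (-20)*(7 - 13/3)² = 30041 - (-20)*(8/3)² = 30041 - (-20)*64/9 = 30041 - 1*(-1280/9) = 30041 + 1280/9 = 271649/9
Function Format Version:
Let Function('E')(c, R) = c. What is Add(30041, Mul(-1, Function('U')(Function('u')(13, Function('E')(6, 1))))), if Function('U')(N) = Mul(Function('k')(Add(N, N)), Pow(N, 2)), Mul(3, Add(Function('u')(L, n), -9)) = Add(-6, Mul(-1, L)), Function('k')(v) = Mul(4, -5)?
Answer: Rational(271649, 9) ≈ 30183.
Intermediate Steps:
Function('k')(v) = -20
Function('u')(L, n) = Add(7, Mul(Rational(-1, 3), L)) (Function('u')(L, n) = Add(9, Mul(Rational(1, 3), Add(-6, Mul(-1, L)))) = Add(9, Add(-2, Mul(Rational(-1, 3), L))) = Add(7, Mul(Rational(-1, 3), L)))
Function('U')(N) = Mul(-20, Pow(N, 2))
Add(30041, Mul(-1, Function('U')(Function('u')(13, Function('E')(6, 1))))) = Add(30041, Mul(-1, Mul(-20, Pow(Add(7, Mul(Rational(-1, 3), 13)), 2)))) = Add(30041, Mul(-1, Mul(-20, Pow(Add(7, Rational(-13, 3)), 2)))) = Add(30041, Mul(-1, Mul(-20, Pow(Rational(8, 3), 2)))) = Add(30041, Mul(-1, Mul(-20, Rational(64, 9)))) = Add(30041, Mul(-1, Rational(-1280, 9))) = Add(30041, Rational(1280, 9)) = Rational(271649, 9)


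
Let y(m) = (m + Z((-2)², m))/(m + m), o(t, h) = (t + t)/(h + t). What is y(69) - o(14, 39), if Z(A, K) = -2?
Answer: -313/7314 ≈ -0.042795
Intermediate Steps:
o(t, h) = 2*t/(h + t) (o(t, h) = (2*t)/(h + t) = 2*t/(h + t))
y(m) = (-2 + m)/(2*m) (y(m) = (m - 2)/(m + m) = (-2 + m)/((2*m)) = (-2 + m)*(1/(2*m)) = (-2 + m)/(2*m))
y(69) - o(14, 39) = (½)*(-2 + 69)/69 - 2*14/(39 + 14) = (½)*(1/69)*67 - 2*14/53 = 67/138 - 2*14/53 = 67/138 - 1*28/53 = 67/138 - 28/53 = -313/7314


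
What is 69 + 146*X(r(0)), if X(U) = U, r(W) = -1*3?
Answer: -369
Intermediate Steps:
r(W) = -3
69 + 146*X(r(0)) = 69 + 146*(-3) = 69 - 438 = -369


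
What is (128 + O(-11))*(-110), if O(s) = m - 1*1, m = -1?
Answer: -13860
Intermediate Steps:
O(s) = -2 (O(s) = -1 - 1*1 = -1 - 1 = -2)
(128 + O(-11))*(-110) = (128 - 2)*(-110) = 126*(-110) = -13860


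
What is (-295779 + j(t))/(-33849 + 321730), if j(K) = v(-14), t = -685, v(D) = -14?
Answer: -295793/287881 ≈ -1.0275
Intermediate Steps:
j(K) = -14
(-295779 + j(t))/(-33849 + 321730) = (-295779 - 14)/(-33849 + 321730) = -295793/287881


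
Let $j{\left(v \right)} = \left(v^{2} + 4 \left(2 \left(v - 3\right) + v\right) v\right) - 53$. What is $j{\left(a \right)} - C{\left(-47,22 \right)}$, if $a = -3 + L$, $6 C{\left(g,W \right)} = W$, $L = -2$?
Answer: $\frac{1165}{3} \approx 388.33$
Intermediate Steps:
$C{\left(g,W \right)} = \frac{W}{6}$
$a = -5$ ($a = -3 - 2 = -5$)
$j{\left(v \right)} = -53 + v^{2} + v \left(-24 + 12 v\right)$ ($j{\left(v \right)} = \left(v^{2} + 4 \left(2 \left(-3 + v\right) + v\right) v\right) - 53 = \left(v^{2} + 4 \left(\left(-6 + 2 v\right) + v\right) v\right) - 53 = \left(v^{2} + 4 \left(-6 + 3 v\right) v\right) - 53 = \left(v^{2} + \left(-24 + 12 v\right) v\right) - 53 = \left(v^{2} + v \left(-24 + 12 v\right)\right) - 53 = -53 + v^{2} + v \left(-24 + 12 v\right)$)
$j{\left(a \right)} - C{\left(-47,22 \right)} = \left(-53 - -120 + 13 \left(-5\right)^{2}\right) - \frac{1}{6} \cdot 22 = \left(-53 + 120 + 13 \cdot 25\right) - \frac{11}{3} = \left(-53 + 120 + 325\right) - \frac{11}{3} = 392 - \frac{11}{3} = \frac{1165}{3}$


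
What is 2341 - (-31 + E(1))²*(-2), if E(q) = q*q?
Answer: 4141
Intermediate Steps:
E(q) = q²
2341 - (-31 + E(1))²*(-2) = 2341 - (-31 + 1²)²*(-2) = 2341 - (-31 + 1)²*(-2) = 2341 - (-30)²*(-2) = 2341 - 900*(-2) = 2341 - 1*(-1800) = 2341 + 1800 = 4141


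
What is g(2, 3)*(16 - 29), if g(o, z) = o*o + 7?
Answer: -143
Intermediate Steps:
g(o, z) = 7 + o² (g(o, z) = o² + 7 = 7 + o²)
g(2, 3)*(16 - 29) = (7 + 2²)*(16 - 29) = (7 + 4)*(-13) = 11*(-13) = -143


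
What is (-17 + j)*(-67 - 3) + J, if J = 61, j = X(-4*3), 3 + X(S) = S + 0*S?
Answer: 2301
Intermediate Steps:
X(S) = -3 + S (X(S) = -3 + (S + 0*S) = -3 + (S + 0) = -3 + S)
j = -15 (j = -3 - 4*3 = -3 - 12 = -15)
(-17 + j)*(-67 - 3) + J = (-17 - 15)*(-67 - 3) + 61 = -32*(-70) + 61 = 2240 + 61 = 2301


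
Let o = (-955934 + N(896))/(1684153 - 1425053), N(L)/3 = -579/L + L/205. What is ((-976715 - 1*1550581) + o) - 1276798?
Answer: -181042669535776757/47591488000 ≈ -3.8041e+6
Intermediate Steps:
N(L) = -1737/L + 3*L/205 (N(L) = 3*(-579/L + L/205) = -1737/L + 3*L/205)
o = -175583904757/47591488000 (o = (-955934 + (-1737/896 + (3/205)*896))/(1684153 - 1425053) = (-955934 + (-1737*1/896 + 2688/205))/259100 = (-955934 + (-1737/896 + 2688/205))*(1/259100) = (-955934 + 2052363/183680)*(1/259100) = -175583904757/183680*1/259100 = -175583904757/47591488000 ≈ -3.6894)
((-976715 - 1*1550581) + o) - 1276798 = ((-976715 - 1*1550581) - 175583904757/47591488000) - 1276798 = ((-976715 - 1550581) - 175583904757/47591488000) - 1276798 = (-2527296 - 175583904757/47591488000) - 1276798 = -120277952840352757/47591488000 - 1276798 = -181042669535776757/47591488000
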